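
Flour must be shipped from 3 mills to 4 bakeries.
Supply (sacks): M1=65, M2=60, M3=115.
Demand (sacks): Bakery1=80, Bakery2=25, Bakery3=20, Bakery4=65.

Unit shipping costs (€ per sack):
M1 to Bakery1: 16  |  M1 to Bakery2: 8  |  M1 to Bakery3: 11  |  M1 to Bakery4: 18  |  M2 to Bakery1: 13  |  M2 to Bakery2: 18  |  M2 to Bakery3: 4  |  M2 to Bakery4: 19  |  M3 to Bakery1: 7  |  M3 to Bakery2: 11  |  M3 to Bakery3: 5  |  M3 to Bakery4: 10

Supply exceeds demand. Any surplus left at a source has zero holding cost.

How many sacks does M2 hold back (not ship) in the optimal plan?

10

Minimum-cost shipments:
  M1–Bakery2: 25 sacks
  M2–Bakery1: 30 sacks
  M2–Bakery3: 20 sacks
  M3–Bakery1: 50 sacks
  M3–Bakery4: 65 sacks
Total cost = €1670.
M2 ships 50 of its 60, leaving 10.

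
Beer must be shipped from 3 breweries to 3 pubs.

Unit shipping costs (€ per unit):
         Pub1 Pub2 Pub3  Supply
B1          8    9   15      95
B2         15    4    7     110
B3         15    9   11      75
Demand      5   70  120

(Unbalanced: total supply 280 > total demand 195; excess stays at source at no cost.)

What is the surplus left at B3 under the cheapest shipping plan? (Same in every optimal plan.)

0

An optimal plan:
  B1->Pub1: 5 × €8 = €40
  B1->Pub2: 5 × €9 = €45
  B2->Pub2: 65 × €4 = €260
  B2->Pub3: 45 × €7 = €315
  B3->Pub3: 75 × €11 = €825
Total cost = €1485.
B3 ships 75 of its 75, leaving 0.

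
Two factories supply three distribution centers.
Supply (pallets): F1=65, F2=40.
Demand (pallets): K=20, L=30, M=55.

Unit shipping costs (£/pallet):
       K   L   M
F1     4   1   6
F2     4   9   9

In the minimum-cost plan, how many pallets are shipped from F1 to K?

0

The minimum-cost plan:
  F1–L: 30 × £1 = £30
  F1–M: 35 × £6 = £210
  F2–K: 20 × £4 = £80
  F2–M: 20 × £9 = £180
Total cost = £500.
The route F1→K is not used.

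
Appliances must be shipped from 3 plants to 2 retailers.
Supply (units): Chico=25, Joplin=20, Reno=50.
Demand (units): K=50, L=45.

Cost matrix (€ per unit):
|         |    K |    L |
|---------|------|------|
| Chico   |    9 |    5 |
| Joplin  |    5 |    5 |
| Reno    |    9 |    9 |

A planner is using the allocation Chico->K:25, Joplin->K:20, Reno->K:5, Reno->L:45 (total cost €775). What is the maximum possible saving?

100

Current plan cost = 25·9 + 20·5 + 5·9 + 45·9 = €775.
Optimal plan:
  Chico→L: 25 × €5 = €125
  Joplin→K: 20 × €5 = €100
  Reno→K: 30 × €9 = €270
  Reno→L: 20 × €9 = €180
Optimal cost = €675.
Saving = 775 − 675 = €100.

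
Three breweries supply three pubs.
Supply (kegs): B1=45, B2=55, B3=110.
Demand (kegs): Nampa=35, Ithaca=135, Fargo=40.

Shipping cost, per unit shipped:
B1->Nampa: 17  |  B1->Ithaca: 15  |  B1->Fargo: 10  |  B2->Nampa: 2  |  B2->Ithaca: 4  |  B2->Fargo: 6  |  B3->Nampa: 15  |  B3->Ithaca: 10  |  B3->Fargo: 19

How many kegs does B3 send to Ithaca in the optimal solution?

Solving gives:
  B1–Ithaca: 5 × 15 = 75
  B1–Fargo: 40 × 10 = 400
  B2–Nampa: 35 × 2 = 70
  B2–Ithaca: 20 × 4 = 80
  B3–Ithaca: 110 × 10 = 1100
Total cost = 1725.
So B3→Ithaca carries 110 kegs.

110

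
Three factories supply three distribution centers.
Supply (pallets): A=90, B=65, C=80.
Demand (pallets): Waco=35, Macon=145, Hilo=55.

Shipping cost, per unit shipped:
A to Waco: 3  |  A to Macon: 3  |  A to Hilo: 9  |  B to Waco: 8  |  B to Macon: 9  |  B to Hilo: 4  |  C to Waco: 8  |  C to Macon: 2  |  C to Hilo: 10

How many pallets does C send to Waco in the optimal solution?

Optimal shipments:
  A to Waco: 25 × 3 = 75
  A to Macon: 65 × 3 = 195
  B to Waco: 10 × 8 = 80
  B to Hilo: 55 × 4 = 220
  C to Macon: 80 × 2 = 160
Total cost = 730.
The route C→Waco is not used.

0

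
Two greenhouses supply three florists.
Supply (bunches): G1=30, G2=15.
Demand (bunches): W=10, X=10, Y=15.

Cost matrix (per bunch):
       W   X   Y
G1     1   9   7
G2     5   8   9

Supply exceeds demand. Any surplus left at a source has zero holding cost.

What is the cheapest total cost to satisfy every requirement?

One minimum-cost allocation:
  G1 to W: 10 × 1 = 10
  G1 to Y: 15 × 7 = 105
  G2 to X: 10 × 8 = 80
Total = 10 + 105 + 80 = 195.

195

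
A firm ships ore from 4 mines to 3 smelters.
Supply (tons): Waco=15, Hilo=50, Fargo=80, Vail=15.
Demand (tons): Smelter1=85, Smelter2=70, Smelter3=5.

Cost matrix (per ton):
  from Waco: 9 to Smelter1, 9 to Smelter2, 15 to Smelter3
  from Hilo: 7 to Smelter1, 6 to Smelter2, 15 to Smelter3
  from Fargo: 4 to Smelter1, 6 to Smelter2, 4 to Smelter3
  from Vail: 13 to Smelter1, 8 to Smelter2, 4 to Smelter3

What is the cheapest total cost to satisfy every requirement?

855

A cheapest plan:
  Waco to Smelter1: 5 × 9 = 45
  Waco to Smelter2: 10 × 9 = 90
  Hilo to Smelter2: 50 × 6 = 300
  Fargo to Smelter1: 80 × 4 = 320
  Vail to Smelter2: 10 × 8 = 80
  Vail to Smelter3: 5 × 4 = 20
Total = 45 + 90 + 300 + 320 + 80 + 20 = 855.
(Supply check: Waco ships 15; Hilo ships 50; Fargo ships 80; Vail ships 15.)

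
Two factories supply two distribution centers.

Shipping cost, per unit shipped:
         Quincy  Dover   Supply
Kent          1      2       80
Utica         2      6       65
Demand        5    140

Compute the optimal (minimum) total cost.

530

A cheapest plan:
  Kent to Dover: 80 × 2 = 160
  Utica to Quincy: 5 × 2 = 10
  Utica to Dover: 60 × 6 = 360
Total = 160 + 10 + 360 = 530.
(Supply check: Kent ships 80; Utica ships 65.)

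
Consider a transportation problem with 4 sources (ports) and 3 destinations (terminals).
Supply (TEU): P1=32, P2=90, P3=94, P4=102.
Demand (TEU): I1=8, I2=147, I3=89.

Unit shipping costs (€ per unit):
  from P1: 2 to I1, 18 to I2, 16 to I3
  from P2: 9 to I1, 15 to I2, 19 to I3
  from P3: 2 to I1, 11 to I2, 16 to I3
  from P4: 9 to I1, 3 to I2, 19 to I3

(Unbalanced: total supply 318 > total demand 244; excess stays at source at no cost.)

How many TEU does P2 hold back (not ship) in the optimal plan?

Minimum-cost shipments:
  P1–I1: 8 TEU
  P1–I3: 24 TEU
  P2–I3: 16 TEU
  P3–I2: 45 TEU
  P3–I3: 49 TEU
  P4–I2: 102 TEU
Total cost = €2289.
P2 ships 16 of its 90, leaving 74.

74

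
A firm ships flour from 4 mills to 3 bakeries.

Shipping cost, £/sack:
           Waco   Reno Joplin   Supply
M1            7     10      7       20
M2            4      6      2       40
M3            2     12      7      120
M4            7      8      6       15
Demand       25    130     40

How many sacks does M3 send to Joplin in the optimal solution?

40

Solving gives:
  M1→Reno: 20 × £10 = £200
  M2→Reno: 40 × £6 = £240
  M3→Waco: 25 × £2 = £50
  M3→Reno: 55 × £12 = £660
  M3→Joplin: 40 × £7 = £280
  M4→Reno: 15 × £8 = £120
Total cost = £1550.
So M3→Joplin carries 40 sacks.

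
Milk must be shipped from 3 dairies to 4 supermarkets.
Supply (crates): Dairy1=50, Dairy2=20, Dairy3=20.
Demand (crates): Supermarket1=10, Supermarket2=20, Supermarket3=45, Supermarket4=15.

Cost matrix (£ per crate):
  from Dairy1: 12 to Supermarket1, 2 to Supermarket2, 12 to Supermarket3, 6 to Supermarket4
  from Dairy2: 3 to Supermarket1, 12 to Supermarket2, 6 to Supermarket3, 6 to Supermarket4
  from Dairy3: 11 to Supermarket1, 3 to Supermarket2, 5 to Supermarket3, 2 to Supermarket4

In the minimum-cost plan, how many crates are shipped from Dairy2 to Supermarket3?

10

Solving gives:
  Dairy1 to Supermarket2: 20 × £2 = £40
  Dairy1 to Supermarket3: 15 × £12 = £180
  Dairy1 to Supermarket4: 15 × £6 = £90
  Dairy2 to Supermarket1: 10 × £3 = £30
  Dairy2 to Supermarket3: 10 × £6 = £60
  Dairy3 to Supermarket3: 20 × £5 = £100
Total cost = £500.
So Dairy2→Supermarket3 carries 10 crates.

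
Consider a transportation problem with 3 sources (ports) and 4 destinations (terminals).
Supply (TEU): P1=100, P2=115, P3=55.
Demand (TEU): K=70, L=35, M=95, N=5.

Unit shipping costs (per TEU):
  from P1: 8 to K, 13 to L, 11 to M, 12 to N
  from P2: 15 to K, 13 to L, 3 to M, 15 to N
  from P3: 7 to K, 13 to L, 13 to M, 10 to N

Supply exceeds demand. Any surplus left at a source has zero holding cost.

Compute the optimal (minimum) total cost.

1300

A cheapest plan:
  P1→K: 20 × 8 = 160
  P1→L: 15 × 13 = 195
  P2→L: 20 × 13 = 260
  P2→M: 95 × 3 = 285
  P3→K: 50 × 7 = 350
  P3→N: 5 × 10 = 50
Total = 160 + 195 + 260 + 285 + 350 + 50 = 1300.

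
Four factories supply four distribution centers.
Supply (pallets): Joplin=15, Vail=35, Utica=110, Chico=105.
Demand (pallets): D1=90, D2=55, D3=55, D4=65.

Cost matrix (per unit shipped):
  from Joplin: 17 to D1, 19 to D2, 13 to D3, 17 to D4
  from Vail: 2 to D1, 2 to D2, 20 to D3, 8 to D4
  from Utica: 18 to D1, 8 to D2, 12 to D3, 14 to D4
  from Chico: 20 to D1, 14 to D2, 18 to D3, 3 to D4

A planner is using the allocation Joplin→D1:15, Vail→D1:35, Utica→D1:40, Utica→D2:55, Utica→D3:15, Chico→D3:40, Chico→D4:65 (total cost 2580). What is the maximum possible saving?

Current plan cost = 15·17 + 35·2 + 40·18 + 55·8 + 15·12 + 40·18 + 65·3 = 2580.
Optimal plan:
  Joplin–D1: 15 pallets
  Vail–D1: 35 pallets
  Utica–D2: 55 pallets
  Utica–D3: 55 pallets
  Chico–D1: 40 pallets
  Chico–D4: 65 pallets
Optimal cost = 2420.
Saving = 2580 − 2420 = 160.

160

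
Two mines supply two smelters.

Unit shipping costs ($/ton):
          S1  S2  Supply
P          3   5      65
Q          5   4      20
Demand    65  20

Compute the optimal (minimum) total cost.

One minimum-cost allocation:
  P→S1: 65 tons
  Q→S2: 20 tons
Total cost = $275.
(Supply check: P ships 65; Q ships 20.)

275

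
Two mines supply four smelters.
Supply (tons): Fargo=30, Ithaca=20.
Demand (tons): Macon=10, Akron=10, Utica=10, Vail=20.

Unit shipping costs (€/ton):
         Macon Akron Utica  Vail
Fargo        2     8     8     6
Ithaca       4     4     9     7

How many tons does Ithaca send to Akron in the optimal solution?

The minimum-cost plan:
  Fargo→Macon: 10 × €2 = €20
  Fargo→Utica: 10 × €8 = €80
  Fargo→Vail: 10 × €6 = €60
  Ithaca→Akron: 10 × €4 = €40
  Ithaca→Vail: 10 × €7 = €70
Total cost = €270.
So Ithaca→Akron carries 10 tons.

10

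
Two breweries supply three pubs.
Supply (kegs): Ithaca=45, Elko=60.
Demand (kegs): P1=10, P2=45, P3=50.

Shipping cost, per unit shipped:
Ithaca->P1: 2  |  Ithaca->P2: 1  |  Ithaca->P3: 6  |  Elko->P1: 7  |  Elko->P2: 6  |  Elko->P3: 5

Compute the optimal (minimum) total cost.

365

An optimal shipping plan:
  Ithaca->P1: 10 × 2 = 20
  Ithaca->P2: 35 × 1 = 35
  Elko->P2: 10 × 6 = 60
  Elko->P3: 50 × 5 = 250
Total = 20 + 35 + 60 + 250 = 365.
(Supply check: Ithaca ships 45; Elko ships 60.)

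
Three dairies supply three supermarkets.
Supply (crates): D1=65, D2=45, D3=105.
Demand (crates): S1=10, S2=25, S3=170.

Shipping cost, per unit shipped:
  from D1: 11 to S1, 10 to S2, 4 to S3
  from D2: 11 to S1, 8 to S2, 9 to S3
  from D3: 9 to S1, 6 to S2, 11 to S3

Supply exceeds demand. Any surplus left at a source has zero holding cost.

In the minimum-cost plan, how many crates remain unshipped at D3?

Minimum-cost shipments:
  D1->S3: 65 × 4 = 260
  D2->S3: 45 × 9 = 405
  D3->S1: 10 × 9 = 90
  D3->S2: 25 × 6 = 150
  D3->S3: 60 × 11 = 660
Total cost = 1565.
D3 ships 95 of its 105, leaving 10.

10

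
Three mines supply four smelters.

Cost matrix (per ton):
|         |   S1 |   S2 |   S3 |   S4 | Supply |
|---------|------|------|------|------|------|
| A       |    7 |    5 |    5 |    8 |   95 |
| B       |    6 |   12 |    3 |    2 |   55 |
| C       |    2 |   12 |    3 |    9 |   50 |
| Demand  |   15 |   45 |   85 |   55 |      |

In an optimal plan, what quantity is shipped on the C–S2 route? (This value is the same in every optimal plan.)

0

Optimal shipments:
  A→S2: 45 tons
  A→S3: 50 tons
  B→S4: 55 tons
  C→S1: 15 tons
  C→S3: 35 tons
Total cost = 720.
The route C→S2 is not used.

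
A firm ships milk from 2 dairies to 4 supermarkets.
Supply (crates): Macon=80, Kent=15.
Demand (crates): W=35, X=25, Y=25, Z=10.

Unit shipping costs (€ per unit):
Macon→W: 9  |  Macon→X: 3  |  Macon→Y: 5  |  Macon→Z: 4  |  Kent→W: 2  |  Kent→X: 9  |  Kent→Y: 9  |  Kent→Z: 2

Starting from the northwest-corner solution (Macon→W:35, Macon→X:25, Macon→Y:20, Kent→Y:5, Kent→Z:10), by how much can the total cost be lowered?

105

Current plan cost = 35·9 + 25·3 + 20·5 + 5·9 + 10·2 = €555.
Optimal plan:
  Macon to W: 20 × €9 = €180
  Macon to X: 25 × €3 = €75
  Macon to Y: 25 × €5 = €125
  Macon to Z: 10 × €4 = €40
  Kent to W: 15 × €2 = €30
Optimal cost = €450.
Saving = 555 − 450 = €105.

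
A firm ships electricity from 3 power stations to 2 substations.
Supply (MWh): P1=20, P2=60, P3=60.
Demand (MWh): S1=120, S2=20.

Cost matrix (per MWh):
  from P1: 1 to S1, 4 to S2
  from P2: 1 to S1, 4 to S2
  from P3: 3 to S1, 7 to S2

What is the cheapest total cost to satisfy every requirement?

320

Optimal allocation:
  P1->S1: 20 MWh
  P2->S1: 40 MWh
  P2->S2: 20 MWh
  P3->S1: 60 MWh
Total cost = 320.
(Supply check: P1 ships 20; P2 ships 60; P3 ships 60.)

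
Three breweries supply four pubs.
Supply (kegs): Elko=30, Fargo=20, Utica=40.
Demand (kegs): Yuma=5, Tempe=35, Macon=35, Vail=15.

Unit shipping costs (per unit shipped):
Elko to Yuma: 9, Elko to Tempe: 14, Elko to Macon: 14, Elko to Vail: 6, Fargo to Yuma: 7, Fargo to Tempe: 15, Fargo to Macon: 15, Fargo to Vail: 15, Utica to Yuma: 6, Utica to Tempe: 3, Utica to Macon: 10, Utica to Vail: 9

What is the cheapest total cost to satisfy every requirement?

One minimum-cost allocation:
  Elko->Macon: 15 × 14 = 210
  Elko->Vail: 15 × 6 = 90
  Fargo->Yuma: 5 × 7 = 35
  Fargo->Macon: 15 × 15 = 225
  Utica->Tempe: 35 × 3 = 105
  Utica->Macon: 5 × 10 = 50
Total = 210 + 90 + 35 + 225 + 105 + 50 = 715.
(Supply check: Elko ships 30; Fargo ships 20; Utica ships 40.)

715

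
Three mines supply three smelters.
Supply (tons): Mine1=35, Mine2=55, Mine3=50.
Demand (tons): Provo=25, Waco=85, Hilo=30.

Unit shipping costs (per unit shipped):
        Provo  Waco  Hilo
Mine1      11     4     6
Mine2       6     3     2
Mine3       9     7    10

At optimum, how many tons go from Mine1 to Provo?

Solving gives:
  Mine1->Waco: 35 tons
  Mine2->Waco: 25 tons
  Mine2->Hilo: 30 tons
  Mine3->Provo: 25 tons
  Mine3->Waco: 25 tons
Total cost = 675.
The route Mine1→Provo is not used.

0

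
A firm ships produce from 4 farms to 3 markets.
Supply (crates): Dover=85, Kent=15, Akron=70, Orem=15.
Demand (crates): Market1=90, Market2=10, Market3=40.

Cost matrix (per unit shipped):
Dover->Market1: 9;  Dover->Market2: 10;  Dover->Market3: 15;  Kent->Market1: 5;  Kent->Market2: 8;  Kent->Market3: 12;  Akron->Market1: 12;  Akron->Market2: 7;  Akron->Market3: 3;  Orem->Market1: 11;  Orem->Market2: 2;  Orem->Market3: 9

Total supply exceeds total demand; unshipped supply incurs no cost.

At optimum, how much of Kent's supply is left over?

Minimum-cost shipments:
  Dover->Market1: 75 × 9 = 675
  Kent->Market1: 15 × 5 = 75
  Akron->Market3: 40 × 3 = 120
  Orem->Market2: 10 × 2 = 20
Total cost = 890.
Kent ships 15 of its 15, leaving 0.

0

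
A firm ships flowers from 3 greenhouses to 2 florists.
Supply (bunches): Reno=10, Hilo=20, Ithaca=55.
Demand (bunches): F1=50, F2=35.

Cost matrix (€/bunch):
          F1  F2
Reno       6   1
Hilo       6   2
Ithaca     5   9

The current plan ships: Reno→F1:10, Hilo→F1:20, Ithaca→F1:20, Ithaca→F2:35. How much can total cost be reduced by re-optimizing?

Current plan cost = 10·6 + 20·6 + 20·5 + 35·9 = €595.
Optimal plan:
  Reno→F2: 10 bunches
  Hilo→F2: 20 bunches
  Ithaca→F1: 50 bunches
  Ithaca→F2: 5 bunches
Optimal cost = €345.
Saving = 595 − 345 = €250.

250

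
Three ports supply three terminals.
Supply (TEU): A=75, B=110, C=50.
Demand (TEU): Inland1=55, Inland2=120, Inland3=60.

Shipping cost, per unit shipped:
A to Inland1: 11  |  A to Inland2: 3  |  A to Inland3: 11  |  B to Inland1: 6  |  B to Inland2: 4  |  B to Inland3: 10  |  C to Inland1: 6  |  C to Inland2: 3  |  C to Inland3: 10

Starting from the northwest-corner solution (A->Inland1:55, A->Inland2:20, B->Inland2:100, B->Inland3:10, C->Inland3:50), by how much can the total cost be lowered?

375

Current plan cost = 55·11 + 20·3 + 100·4 + 10·10 + 50·10 = 1665.
Optimal plan:
  A to Inland2: 75 TEU
  B to Inland1: 50 TEU
  B to Inland3: 60 TEU
  C to Inland1: 5 TEU
  C to Inland2: 45 TEU
Optimal cost = 1290.
Saving = 1665 − 1290 = 375.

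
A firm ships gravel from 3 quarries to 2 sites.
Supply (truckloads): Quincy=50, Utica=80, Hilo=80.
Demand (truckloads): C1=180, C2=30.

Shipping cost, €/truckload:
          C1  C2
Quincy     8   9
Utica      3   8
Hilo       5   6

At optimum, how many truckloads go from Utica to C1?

The minimum-cost plan:
  Quincy->C1: 20 truckloads
  Quincy->C2: 30 truckloads
  Utica->C1: 80 truckloads
  Hilo->C1: 80 truckloads
Total cost = €1070.
So Utica→C1 carries 80 truckloads.

80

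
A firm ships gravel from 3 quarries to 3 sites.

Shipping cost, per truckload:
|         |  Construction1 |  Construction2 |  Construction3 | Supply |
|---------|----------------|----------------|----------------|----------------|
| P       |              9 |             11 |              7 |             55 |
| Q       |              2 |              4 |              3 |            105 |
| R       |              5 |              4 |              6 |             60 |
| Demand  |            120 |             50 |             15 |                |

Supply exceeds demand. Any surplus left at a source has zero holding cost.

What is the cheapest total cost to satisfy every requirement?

One minimum-cost allocation:
  P to Construction1: 5 × 9 = 45
  P to Construction3: 15 × 7 = 105
  Q to Construction1: 105 × 2 = 210
  R to Construction1: 10 × 5 = 50
  R to Construction2: 50 × 4 = 200
Total = 45 + 105 + 210 + 50 + 200 = 610.
(Supply check: P ships 20; Q ships 105; R ships 60.)

610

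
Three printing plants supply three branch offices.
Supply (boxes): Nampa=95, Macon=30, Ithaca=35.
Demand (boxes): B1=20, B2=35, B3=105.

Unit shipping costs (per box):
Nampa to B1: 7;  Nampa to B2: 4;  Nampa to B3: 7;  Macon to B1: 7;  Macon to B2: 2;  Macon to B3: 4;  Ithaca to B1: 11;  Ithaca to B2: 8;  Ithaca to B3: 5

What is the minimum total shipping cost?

855

An optimal shipping plan:
  Nampa to B1: 20 × 7 = 140
  Nampa to B2: 35 × 4 = 140
  Nampa to B3: 40 × 7 = 280
  Macon to B3: 30 × 4 = 120
  Ithaca to B3: 35 × 5 = 175
Total = 140 + 140 + 280 + 120 + 175 = 855.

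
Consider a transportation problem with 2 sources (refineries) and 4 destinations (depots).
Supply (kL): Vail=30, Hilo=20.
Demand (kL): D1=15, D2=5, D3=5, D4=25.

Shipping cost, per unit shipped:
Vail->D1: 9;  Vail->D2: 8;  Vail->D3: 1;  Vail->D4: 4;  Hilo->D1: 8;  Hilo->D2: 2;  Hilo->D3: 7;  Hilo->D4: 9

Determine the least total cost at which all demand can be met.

235

Optimal allocation:
  Vail->D3: 5 kL
  Vail->D4: 25 kL
  Hilo->D1: 15 kL
  Hilo->D2: 5 kL
Total cost = 235.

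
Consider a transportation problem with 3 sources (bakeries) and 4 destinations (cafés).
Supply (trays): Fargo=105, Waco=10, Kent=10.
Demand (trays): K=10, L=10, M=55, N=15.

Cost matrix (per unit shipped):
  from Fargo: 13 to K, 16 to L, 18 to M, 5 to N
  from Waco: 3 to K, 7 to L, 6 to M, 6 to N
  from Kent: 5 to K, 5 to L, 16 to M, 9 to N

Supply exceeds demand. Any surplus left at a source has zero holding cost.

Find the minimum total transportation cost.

Optimal allocation:
  Fargo->K: 10 × 13 = 130
  Fargo->M: 45 × 18 = 810
  Fargo->N: 15 × 5 = 75
  Waco->M: 10 × 6 = 60
  Kent->L: 10 × 5 = 50
Total = 130 + 810 + 75 + 60 + 50 = 1125.

1125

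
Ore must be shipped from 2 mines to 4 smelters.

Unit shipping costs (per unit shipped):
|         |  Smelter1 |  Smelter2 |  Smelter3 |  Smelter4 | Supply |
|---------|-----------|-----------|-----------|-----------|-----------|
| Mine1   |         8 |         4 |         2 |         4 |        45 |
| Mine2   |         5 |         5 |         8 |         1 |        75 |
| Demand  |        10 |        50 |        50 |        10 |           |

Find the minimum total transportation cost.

A cheapest plan:
  Mine1→Smelter3: 45 × 2 = 90
  Mine2→Smelter1: 10 × 5 = 50
  Mine2→Smelter2: 50 × 5 = 250
  Mine2→Smelter3: 5 × 8 = 40
  Mine2→Smelter4: 10 × 1 = 10
Total = 90 + 50 + 250 + 40 + 10 = 440.
(Supply check: Mine1 ships 45; Mine2 ships 75.)

440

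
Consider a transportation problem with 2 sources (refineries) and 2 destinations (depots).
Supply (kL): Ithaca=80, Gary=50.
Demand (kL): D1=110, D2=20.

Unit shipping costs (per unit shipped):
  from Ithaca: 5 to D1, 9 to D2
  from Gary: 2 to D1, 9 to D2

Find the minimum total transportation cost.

580

A cheapest plan:
  Ithaca→D1: 60 × 5 = 300
  Ithaca→D2: 20 × 9 = 180
  Gary→D1: 50 × 2 = 100
Total = 300 + 180 + 100 = 580.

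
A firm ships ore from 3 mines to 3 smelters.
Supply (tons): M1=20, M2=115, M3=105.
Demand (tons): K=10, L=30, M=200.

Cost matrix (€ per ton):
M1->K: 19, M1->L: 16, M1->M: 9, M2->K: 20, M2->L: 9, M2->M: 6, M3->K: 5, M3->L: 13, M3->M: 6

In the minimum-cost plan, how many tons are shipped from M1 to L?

Optimal shipments:
  M1->M: 20 × €9 = €180
  M2->L: 30 × €9 = €270
  M2->M: 85 × €6 = €510
  M3->K: 10 × €5 = €50
  M3->M: 95 × €6 = €570
Total cost = €1580.
The route M1→L is not used.

0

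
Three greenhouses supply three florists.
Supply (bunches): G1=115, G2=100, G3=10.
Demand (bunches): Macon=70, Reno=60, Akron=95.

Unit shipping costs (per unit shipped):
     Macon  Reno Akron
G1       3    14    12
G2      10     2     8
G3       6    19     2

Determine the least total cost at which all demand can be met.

1210

A cheapest plan:
  G1→Macon: 70 × 3 = 210
  G1→Akron: 45 × 12 = 540
  G2→Reno: 60 × 2 = 120
  G2→Akron: 40 × 8 = 320
  G3→Akron: 10 × 2 = 20
Total = 210 + 540 + 120 + 320 + 20 = 1210.
(Supply check: G1 ships 115; G2 ships 100; G3 ships 10.)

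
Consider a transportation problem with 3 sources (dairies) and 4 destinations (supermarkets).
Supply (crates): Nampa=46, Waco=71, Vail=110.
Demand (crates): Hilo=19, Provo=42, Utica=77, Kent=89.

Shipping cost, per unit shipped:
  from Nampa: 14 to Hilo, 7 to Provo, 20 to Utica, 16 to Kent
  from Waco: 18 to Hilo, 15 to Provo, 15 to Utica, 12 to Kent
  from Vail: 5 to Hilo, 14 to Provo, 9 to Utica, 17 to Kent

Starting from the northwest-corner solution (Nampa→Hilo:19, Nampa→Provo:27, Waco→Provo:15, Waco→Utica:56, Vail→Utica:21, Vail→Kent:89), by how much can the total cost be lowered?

986

Current plan cost = 19·14 + 27·7 + 15·15 + 56·15 + 21·9 + 89·17 = 3222.
Optimal plan:
  Nampa–Provo: 42 × 7 = 294
  Nampa–Kent: 4 × 16 = 64
  Waco–Kent: 71 × 12 = 852
  Vail–Hilo: 19 × 5 = 95
  Vail–Utica: 77 × 9 = 693
  Vail–Kent: 14 × 17 = 238
Optimal cost = 2236.
Saving = 3222 − 2236 = 986.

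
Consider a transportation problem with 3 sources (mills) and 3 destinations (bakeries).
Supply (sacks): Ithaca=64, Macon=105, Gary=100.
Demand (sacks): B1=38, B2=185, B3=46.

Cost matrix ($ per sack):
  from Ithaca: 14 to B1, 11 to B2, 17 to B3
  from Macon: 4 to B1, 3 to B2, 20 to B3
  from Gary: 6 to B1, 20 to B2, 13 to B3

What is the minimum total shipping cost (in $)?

2165

A cheapest plan:
  Ithaca->B2: 64 sacks
  Macon->B2: 105 sacks
  Gary->B1: 38 sacks
  Gary->B2: 16 sacks
  Gary->B3: 46 sacks
Total cost = $2165.
(Supply check: Ithaca ships 64; Macon ships 105; Gary ships 100.)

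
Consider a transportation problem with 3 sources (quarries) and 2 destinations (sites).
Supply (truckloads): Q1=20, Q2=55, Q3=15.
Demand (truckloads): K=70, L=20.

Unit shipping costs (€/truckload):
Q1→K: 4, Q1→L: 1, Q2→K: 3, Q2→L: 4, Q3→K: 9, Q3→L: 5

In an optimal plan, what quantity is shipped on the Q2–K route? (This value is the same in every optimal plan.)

Solving gives:
  Q1→K: 15 × €4 = €60
  Q1→L: 5 × €1 = €5
  Q2→K: 55 × €3 = €165
  Q3→L: 15 × €5 = €75
Total cost = €305.
So Q2→K carries 55 truckloads.

55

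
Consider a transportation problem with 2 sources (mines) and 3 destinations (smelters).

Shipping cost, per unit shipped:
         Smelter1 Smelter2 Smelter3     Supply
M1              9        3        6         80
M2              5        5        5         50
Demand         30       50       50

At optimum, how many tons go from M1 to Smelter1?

0

The minimum-cost plan:
  M1->Smelter2: 50 tons
  M1->Smelter3: 30 tons
  M2->Smelter1: 30 tons
  M2->Smelter3: 20 tons
Total cost = 580.
The route M1→Smelter1 is not used.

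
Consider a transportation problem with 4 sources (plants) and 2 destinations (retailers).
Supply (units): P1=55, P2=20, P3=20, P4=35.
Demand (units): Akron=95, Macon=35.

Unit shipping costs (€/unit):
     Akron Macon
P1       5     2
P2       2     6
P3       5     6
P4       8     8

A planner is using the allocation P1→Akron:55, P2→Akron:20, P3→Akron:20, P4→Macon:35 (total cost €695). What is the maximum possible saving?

Current plan cost = 55·5 + 20·2 + 20·5 + 35·8 = €695.
Optimal plan:
  P1 to Akron: 20 units
  P1 to Macon: 35 units
  P2 to Akron: 20 units
  P3 to Akron: 20 units
  P4 to Akron: 35 units
Optimal cost = €590.
Saving = 695 − 590 = €105.

105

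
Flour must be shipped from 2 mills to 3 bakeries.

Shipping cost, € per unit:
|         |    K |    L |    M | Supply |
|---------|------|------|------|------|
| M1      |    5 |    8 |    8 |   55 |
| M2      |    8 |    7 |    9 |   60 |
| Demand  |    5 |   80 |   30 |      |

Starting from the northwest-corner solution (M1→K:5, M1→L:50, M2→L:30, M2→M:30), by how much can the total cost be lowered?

Current plan cost = 5·5 + 50·8 + 30·7 + 30·9 = €905.
Optimal plan:
  M1->K: 5 sacks
  M1->L: 20 sacks
  M1->M: 30 sacks
  M2->L: 60 sacks
Optimal cost = €845.
Saving = 905 − 845 = €60.

60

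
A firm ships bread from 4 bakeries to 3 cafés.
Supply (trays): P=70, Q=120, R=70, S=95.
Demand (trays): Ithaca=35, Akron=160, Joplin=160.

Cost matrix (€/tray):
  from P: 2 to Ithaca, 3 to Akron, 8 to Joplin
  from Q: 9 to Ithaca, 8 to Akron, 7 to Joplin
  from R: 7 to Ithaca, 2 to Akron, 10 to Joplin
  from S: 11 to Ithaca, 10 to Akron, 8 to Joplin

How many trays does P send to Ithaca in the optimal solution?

Solving gives:
  P to Ithaca: 35 × €2 = €70
  P to Akron: 35 × €3 = €105
  Q to Akron: 55 × €8 = €440
  Q to Joplin: 65 × €7 = €455
  R to Akron: 70 × €2 = €140
  S to Joplin: 95 × €8 = €760
Total cost = €1970.
So P→Ithaca carries 35 trays.

35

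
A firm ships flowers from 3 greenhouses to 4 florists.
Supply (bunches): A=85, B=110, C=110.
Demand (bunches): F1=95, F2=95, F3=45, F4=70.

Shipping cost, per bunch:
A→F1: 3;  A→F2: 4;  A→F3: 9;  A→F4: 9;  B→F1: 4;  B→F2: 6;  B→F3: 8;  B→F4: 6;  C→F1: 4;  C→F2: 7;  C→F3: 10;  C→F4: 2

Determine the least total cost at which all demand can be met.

An optimal shipping plan:
  A→F2: 85 bunches
  B→F1: 55 bunches
  B→F2: 10 bunches
  B→F3: 45 bunches
  C→F1: 40 bunches
  C→F4: 70 bunches
Total cost = 1280.

1280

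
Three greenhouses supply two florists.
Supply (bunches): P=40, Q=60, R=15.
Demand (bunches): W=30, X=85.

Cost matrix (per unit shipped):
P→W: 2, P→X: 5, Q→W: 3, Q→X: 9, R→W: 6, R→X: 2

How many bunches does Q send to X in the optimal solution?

30

The minimum-cost plan:
  P→X: 40 × 5 = 200
  Q→W: 30 × 3 = 90
  Q→X: 30 × 9 = 270
  R→X: 15 × 2 = 30
Total cost = 590.
So Q→X carries 30 bunches.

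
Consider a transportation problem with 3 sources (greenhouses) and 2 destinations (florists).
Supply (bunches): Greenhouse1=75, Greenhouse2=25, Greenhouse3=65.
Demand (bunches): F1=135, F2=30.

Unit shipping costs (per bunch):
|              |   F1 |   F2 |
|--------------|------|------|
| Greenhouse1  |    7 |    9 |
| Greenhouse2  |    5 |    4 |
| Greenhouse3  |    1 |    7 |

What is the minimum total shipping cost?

A cheapest plan:
  Greenhouse1->F1: 70 × 7 = 490
  Greenhouse1->F2: 5 × 9 = 45
  Greenhouse2->F2: 25 × 4 = 100
  Greenhouse3->F1: 65 × 1 = 65
Total = 490 + 45 + 100 + 65 = 700.

700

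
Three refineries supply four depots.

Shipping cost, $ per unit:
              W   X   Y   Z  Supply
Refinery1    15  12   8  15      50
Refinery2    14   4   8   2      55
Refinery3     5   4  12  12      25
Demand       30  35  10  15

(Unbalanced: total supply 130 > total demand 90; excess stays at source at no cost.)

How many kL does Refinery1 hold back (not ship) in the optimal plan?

40

Minimum-cost shipments:
  Refinery1→Y: 10 × $8 = $80
  Refinery2→W: 5 × $14 = $70
  Refinery2→X: 35 × $4 = $140
  Refinery2→Z: 15 × $2 = $30
  Refinery3→W: 25 × $5 = $125
Total cost = $445.
Refinery1 ships 10 of its 50, leaving 40.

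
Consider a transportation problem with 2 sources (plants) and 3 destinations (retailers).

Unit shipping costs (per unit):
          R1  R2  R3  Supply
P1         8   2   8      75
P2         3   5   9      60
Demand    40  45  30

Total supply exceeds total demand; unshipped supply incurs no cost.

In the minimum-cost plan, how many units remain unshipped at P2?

An optimal plan:
  P1→R2: 45 units
  P1→R3: 30 units
  P2→R1: 40 units
Total cost = 450.
P2 ships 40 of its 60, leaving 20.

20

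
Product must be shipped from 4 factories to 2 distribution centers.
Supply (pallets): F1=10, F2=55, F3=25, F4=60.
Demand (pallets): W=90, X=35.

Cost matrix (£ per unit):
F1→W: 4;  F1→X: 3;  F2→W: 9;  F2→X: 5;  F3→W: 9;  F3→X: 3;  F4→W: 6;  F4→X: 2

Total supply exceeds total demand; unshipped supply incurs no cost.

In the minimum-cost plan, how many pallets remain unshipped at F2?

Minimum-cost shipments:
  F1–W: 10 × £4 = £40
  F2–W: 30 × £9 = £270
  F3–X: 25 × £3 = £75
  F4–W: 50 × £6 = £300
  F4–X: 10 × £2 = £20
Total cost = £705.
F2 ships 30 of its 55, leaving 25.

25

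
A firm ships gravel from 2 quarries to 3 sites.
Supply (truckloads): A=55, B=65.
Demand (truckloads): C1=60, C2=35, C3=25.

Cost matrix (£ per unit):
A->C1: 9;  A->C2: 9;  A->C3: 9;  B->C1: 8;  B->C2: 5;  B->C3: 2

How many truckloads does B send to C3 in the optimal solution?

25

Optimal shipments:
  A→C1: 55 × £9 = £495
  B→C1: 5 × £8 = £40
  B→C2: 35 × £5 = £175
  B→C3: 25 × £2 = £50
Total cost = £760.
So B→C3 carries 25 truckloads.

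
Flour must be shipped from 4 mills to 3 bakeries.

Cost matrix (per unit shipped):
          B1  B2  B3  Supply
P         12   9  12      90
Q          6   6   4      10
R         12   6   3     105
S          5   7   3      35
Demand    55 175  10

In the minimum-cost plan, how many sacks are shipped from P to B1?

Optimal shipments:
  P to B1: 10 sacks
  P to B2: 80 sacks
  Q to B1: 10 sacks
  R to B2: 95 sacks
  R to B3: 10 sacks
  S to B1: 35 sacks
Total cost = 1675.
So P→B1 carries 10 sacks.

10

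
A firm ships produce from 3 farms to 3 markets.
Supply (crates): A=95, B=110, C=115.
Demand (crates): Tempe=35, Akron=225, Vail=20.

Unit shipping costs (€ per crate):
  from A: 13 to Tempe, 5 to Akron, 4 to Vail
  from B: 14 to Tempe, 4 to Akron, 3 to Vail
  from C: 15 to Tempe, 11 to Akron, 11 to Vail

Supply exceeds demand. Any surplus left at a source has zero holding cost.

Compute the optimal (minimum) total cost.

A cheapest plan:
  A–Akron: 95 crates
  B–Akron: 90 crates
  B–Vail: 20 crates
  C–Tempe: 35 crates
  C–Akron: 40 crates
Total cost = €1860.

1860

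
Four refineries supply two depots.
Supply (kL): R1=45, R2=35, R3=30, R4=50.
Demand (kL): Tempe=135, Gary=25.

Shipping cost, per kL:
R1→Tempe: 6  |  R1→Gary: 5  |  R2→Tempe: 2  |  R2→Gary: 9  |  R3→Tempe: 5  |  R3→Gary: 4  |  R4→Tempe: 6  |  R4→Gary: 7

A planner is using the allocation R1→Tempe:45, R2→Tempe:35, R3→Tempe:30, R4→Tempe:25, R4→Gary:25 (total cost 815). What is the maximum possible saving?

50

Current plan cost = 45·6 + 35·2 + 30·5 + 25·6 + 25·7 = 815.
Optimal plan:
  R1 to Tempe: 20 × 6 = 120
  R1 to Gary: 25 × 5 = 125
  R2 to Tempe: 35 × 2 = 70
  R3 to Tempe: 30 × 5 = 150
  R4 to Tempe: 50 × 6 = 300
Optimal cost = 765.
Saving = 815 − 765 = 50.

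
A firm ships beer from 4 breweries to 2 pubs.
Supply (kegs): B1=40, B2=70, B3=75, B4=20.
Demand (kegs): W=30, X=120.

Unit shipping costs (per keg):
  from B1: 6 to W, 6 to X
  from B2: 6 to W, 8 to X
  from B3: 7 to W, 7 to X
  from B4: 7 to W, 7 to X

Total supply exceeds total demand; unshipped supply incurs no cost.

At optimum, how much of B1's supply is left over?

An optimal plan:
  B1–X: 40 × 6 = 240
  B2–W: 30 × 6 = 180
  B3–X: 75 × 7 = 525
  B4–X: 5 × 7 = 35
Total cost = 980.
B1 ships 40 of its 40, leaving 0.

0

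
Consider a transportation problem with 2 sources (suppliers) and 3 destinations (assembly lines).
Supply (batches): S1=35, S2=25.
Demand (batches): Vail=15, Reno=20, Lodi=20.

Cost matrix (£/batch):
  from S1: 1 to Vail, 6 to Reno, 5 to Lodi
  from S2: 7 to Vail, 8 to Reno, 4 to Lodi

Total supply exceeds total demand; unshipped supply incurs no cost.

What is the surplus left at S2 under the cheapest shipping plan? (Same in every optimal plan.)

Minimum-cost shipments:
  S1–Vail: 15 × £1 = £15
  S1–Reno: 20 × £6 = £120
  S2–Lodi: 20 × £4 = £80
Total cost = £215.
S2 ships 20 of its 25, leaving 5.

5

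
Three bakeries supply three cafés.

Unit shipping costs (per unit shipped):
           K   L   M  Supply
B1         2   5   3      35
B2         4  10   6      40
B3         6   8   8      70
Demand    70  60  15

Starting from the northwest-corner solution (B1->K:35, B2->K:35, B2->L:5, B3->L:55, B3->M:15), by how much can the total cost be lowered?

35

Current plan cost = 35·2 + 35·4 + 5·10 + 55·8 + 15·8 = 820.
Optimal plan:
  B1–K: 20 × 2 = 40
  B1–M: 15 × 3 = 45
  B2–K: 40 × 4 = 160
  B3–K: 10 × 6 = 60
  B3–L: 60 × 8 = 480
Optimal cost = 785.
Saving = 820 − 785 = 35.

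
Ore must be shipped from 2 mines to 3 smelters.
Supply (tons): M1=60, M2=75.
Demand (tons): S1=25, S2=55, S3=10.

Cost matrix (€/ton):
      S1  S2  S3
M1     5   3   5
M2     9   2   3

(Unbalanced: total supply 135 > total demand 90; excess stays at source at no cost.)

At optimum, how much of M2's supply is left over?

An optimal plan:
  M1→S1: 25 × €5 = €125
  M2→S2: 55 × €2 = €110
  M2→S3: 10 × €3 = €30
Total cost = €265.
M2 ships 65 of its 75, leaving 10.

10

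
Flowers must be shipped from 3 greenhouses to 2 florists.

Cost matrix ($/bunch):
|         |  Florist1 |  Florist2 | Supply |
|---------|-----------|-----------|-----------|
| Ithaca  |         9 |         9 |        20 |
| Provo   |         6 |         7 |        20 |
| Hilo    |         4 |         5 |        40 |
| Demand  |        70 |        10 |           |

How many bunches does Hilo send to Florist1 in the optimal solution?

Solving gives:
  Ithaca→Florist1: 10 × $9 = $90
  Ithaca→Florist2: 10 × $9 = $90
  Provo→Florist1: 20 × $6 = $120
  Hilo→Florist1: 40 × $4 = $160
Total cost = $460.
So Hilo→Florist1 carries 40 bunches.

40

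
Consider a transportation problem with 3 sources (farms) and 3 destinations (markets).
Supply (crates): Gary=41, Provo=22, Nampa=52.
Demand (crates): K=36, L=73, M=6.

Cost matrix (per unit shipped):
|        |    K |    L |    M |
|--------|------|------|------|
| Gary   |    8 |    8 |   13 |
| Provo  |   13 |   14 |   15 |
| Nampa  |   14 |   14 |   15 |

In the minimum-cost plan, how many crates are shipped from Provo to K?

22

Solving gives:
  Gary–L: 41 × 8 = 328
  Provo–K: 22 × 13 = 286
  Nampa–K: 14 × 14 = 196
  Nampa–L: 32 × 14 = 448
  Nampa–M: 6 × 15 = 90
Total cost = 1348.
So Provo→K carries 22 crates.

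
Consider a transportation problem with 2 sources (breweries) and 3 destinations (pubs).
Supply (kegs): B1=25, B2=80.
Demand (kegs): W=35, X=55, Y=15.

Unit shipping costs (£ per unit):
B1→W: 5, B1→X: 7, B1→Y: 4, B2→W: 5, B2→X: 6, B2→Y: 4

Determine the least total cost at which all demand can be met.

565

A cheapest plan:
  B1–W: 25 × £5 = £125
  B2–W: 10 × £5 = £50
  B2–X: 55 × £6 = £330
  B2–Y: 15 × £4 = £60
Total = 125 + 50 + 330 + 60 = £565.
(Supply check: B1 ships 25; B2 ships 80.)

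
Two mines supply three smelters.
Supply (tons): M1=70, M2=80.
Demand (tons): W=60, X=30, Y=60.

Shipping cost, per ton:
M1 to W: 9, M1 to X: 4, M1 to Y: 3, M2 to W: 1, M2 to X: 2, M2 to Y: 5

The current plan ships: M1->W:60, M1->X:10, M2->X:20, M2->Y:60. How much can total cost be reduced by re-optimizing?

Current plan cost = 60·9 + 10·4 + 20·2 + 60·5 = 920.
Optimal plan:
  M1 to X: 10 tons
  M1 to Y: 60 tons
  M2 to W: 60 tons
  M2 to X: 20 tons
Optimal cost = 320.
Saving = 920 − 320 = 600.

600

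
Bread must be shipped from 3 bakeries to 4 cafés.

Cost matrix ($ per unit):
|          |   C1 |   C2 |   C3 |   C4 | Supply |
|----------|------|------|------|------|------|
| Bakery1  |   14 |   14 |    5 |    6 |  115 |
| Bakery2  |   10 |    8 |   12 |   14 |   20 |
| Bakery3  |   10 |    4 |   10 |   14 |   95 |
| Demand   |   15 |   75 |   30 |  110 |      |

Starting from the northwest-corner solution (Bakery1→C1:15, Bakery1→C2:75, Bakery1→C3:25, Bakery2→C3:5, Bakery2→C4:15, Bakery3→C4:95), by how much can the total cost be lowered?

Current plan cost = 15·14 + 75·14 + 25·5 + 5·12 + 15·14 + 95·14 = $2985.
Optimal plan:
  Bakery1->C3: 5 × $5 = $25
  Bakery1->C4: 110 × $6 = $660
  Bakery2->C1: 15 × $10 = $150
  Bakery2->C3: 5 × $12 = $60
  Bakery3->C2: 75 × $4 = $300
  Bakery3->C3: 20 × $10 = $200
Optimal cost = $1395.
Saving = 2985 − 1395 = $1590.

1590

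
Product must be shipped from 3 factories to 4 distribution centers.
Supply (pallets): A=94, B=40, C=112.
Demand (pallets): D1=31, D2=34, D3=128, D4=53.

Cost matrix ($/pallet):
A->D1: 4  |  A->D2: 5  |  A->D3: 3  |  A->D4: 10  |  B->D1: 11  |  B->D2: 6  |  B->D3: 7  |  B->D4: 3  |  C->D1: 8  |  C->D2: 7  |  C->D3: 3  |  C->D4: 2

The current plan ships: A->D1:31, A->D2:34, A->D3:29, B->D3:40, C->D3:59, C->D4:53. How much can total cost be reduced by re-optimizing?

120

Current plan cost = 31·4 + 34·5 + 29·3 + 40·7 + 59·3 + 53·2 = $944.
Optimal plan:
  A→D1: 31 pallets
  A→D2: 34 pallets
  A→D3: 29 pallets
  B→D4: 40 pallets
  C→D3: 99 pallets
  C→D4: 13 pallets
Optimal cost = $824.
Saving = 944 − 824 = $120.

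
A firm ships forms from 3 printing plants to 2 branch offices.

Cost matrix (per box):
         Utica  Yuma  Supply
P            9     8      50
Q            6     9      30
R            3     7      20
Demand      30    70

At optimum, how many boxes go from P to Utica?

0

The minimum-cost plan:
  P to Yuma: 50 × 8 = 400
  Q to Utica: 10 × 6 = 60
  Q to Yuma: 20 × 9 = 180
  R to Utica: 20 × 3 = 60
Total cost = 700.
The route P→Utica is not used.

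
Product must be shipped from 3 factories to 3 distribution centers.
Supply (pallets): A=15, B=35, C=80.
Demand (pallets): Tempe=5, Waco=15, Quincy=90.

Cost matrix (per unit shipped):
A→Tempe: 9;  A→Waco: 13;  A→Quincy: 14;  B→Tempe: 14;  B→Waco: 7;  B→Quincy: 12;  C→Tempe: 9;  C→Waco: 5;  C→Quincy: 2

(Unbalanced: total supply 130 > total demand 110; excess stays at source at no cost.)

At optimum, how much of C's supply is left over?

An optimal plan:
  A->Tempe: 5 × 9 = 45
  B->Waco: 15 × 7 = 105
  B->Quincy: 10 × 12 = 120
  C->Quincy: 80 × 2 = 160
Total cost = 430.
C ships 80 of its 80, leaving 0.

0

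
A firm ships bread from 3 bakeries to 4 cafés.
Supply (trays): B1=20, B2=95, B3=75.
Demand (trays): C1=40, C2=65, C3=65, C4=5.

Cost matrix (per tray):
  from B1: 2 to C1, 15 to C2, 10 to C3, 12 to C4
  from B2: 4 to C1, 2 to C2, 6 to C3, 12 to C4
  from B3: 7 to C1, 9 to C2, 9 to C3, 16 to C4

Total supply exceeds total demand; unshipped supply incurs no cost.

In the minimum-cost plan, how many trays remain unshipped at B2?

0

An optimal plan:
  B1–C1: 20 × 2 = 40
  B2–C1: 20 × 4 = 80
  B2–C2: 65 × 2 = 130
  B2–C3: 5 × 6 = 30
  B2–C4: 5 × 12 = 60
  B3–C3: 60 × 9 = 540
Total cost = 880.
B2 ships 95 of its 95, leaving 0.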